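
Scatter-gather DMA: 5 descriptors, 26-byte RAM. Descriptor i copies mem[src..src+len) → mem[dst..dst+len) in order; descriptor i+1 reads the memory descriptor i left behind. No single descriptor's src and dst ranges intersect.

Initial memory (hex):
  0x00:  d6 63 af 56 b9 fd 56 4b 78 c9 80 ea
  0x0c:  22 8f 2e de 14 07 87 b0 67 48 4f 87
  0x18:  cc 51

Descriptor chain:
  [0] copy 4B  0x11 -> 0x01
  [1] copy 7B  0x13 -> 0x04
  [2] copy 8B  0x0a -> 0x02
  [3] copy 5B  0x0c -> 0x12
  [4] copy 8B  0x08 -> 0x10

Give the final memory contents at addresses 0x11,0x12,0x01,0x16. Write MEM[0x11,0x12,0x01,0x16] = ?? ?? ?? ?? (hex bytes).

MEM[0x11,0x12,0x01,0x16] = 07 51 07 2e

  after D0: wrote 4B at 0x01 = 0787b067
  after D1: wrote 7B at 0x04 = b067484f87cc51
  after D2: wrote 8B at 0x02 = 51ea228f2ede1407
  after D3: wrote 5B at 0x12 = 228f2ede14
  after D4: wrote 8B at 0x10 = 140751ea228f2ede
query mem[0x11]=0x07, mem[0x12]=0x51, mem[0x01]=0x07, mem[0x16]=0x2e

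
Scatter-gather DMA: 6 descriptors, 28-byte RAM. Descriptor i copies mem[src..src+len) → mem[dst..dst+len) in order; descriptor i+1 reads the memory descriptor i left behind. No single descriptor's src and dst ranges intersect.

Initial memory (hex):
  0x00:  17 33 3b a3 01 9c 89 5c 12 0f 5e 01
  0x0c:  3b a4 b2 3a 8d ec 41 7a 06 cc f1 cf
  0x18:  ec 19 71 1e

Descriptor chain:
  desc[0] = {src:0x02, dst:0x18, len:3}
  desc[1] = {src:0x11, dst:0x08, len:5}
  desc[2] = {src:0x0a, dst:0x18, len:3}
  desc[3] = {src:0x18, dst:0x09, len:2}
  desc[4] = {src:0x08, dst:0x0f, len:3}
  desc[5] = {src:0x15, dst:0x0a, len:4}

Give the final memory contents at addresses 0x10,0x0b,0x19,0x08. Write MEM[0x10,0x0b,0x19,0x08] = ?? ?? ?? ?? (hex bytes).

MEM[0x10,0x0b,0x19,0x08] = 7a f1 06 ec

[0] 0x02->0x18 len=3 : 3b a3 01
[1] 0x11->0x08 len=5 : ec 41 7a 06 cc
[2] 0x0a->0x18 len=3 : 7a 06 cc
[3] 0x18->0x09 len=2 : 7a 06
[4] 0x08->0x0f len=3 : ec 7a 06
[5] 0x15->0x0a len=4 : cc f1 cf 7a
query mem[0x10]=0x7a, mem[0x0b]=0xf1, mem[0x19]=0x06, mem[0x08]=0xec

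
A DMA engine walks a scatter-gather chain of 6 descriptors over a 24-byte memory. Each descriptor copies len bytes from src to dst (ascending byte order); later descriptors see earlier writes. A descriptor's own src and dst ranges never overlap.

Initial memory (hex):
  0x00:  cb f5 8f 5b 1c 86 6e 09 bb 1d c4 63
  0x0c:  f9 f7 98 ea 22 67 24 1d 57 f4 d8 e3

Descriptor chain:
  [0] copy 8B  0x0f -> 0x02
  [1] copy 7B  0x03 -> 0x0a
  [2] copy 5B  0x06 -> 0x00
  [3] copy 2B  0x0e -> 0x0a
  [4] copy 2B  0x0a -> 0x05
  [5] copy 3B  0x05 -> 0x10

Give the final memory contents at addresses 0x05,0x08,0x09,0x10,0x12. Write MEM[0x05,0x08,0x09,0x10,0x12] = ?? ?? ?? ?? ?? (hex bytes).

#0 dst[0x02+8] := {0xea,0x22,0x67,0x24,0x1d,0x57,0xf4,0xd8}
#1 dst[0x0a+7] := {0x22,0x67,0x24,0x1d,0x57,0xf4,0xd8}
#2 dst[0x00+5] := {0x1d,0x57,0xf4,0xd8,0x22}
#3 dst[0x0a+2] := {0x57,0xf4}
#4 dst[0x05+2] := {0x57,0xf4}
#5 dst[0x10+3] := {0x57,0xf4,0x57}
query mem[0x05]=0x57, mem[0x08]=0xf4, mem[0x09]=0xd8, mem[0x10]=0x57, mem[0x12]=0x57

MEM[0x05,0x08,0x09,0x10,0x12] = 57 f4 d8 57 57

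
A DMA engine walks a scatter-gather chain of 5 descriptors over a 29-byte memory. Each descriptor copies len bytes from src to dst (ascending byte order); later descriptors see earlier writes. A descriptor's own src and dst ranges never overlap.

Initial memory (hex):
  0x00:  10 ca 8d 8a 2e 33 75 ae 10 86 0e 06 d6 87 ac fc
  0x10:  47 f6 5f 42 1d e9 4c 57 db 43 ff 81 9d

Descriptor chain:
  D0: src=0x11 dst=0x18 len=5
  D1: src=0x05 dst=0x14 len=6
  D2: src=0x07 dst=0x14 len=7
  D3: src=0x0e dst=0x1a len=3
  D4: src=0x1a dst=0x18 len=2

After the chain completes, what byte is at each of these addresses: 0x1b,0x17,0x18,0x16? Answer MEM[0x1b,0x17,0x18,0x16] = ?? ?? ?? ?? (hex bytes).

[0] 0x11->0x18 len=5 : f6 5f 42 1d e9
[1] 0x05->0x14 len=6 : 33 75 ae 10 86 0e
[2] 0x07->0x14 len=7 : ae 10 86 0e 06 d6 87
[3] 0x0e->0x1a len=3 : ac fc 47
[4] 0x1a->0x18 len=2 : ac fc
query mem[0x1b]=0xfc, mem[0x17]=0x0e, mem[0x18]=0xac, mem[0x16]=0x86

MEM[0x1b,0x17,0x18,0x16] = fc 0e ac 86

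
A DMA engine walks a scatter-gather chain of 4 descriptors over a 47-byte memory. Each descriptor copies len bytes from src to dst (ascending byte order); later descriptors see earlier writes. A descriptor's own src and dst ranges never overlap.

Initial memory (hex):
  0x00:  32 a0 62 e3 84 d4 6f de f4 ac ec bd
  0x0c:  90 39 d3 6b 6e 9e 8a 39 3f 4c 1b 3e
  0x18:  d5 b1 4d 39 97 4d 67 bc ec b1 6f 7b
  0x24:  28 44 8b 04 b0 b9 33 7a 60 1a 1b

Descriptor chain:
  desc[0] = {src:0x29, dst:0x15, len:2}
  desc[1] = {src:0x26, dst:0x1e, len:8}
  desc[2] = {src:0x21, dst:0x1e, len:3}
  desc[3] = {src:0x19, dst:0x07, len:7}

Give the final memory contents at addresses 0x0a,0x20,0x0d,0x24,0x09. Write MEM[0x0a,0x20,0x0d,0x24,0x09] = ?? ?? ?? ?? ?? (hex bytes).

MEM[0x0a,0x20,0x0d,0x24,0x09] = 97 7a 33 60 39

[0] 0x29->0x15 len=2 : b9 33
[1] 0x26->0x1e len=8 : 8b 04 b0 b9 33 7a 60 1a
[2] 0x21->0x1e len=3 : b9 33 7a
[3] 0x19->0x07 len=7 : b1 4d 39 97 4d b9 33
query mem[0x0a]=0x97, mem[0x20]=0x7a, mem[0x0d]=0x33, mem[0x24]=0x60, mem[0x09]=0x39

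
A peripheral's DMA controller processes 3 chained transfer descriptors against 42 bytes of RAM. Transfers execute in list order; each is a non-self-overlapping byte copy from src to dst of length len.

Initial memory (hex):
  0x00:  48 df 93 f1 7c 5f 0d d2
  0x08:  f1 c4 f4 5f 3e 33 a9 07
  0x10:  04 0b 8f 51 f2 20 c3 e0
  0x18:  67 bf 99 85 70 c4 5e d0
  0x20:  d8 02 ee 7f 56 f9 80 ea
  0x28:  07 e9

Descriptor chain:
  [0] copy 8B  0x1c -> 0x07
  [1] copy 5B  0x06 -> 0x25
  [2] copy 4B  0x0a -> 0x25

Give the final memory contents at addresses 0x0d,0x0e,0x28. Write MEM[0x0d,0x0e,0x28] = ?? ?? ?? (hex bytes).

MEM[0x0d,0x0e,0x28] = ee 7f ee

  after D0: wrote 8B at 0x07 = 70c45ed0d802ee7f
  after D1: wrote 5B at 0x25 = 0d70c45ed0
  after D2: wrote 4B at 0x25 = d0d802ee
query mem[0x0d]=0xee, mem[0x0e]=0x7f, mem[0x28]=0xee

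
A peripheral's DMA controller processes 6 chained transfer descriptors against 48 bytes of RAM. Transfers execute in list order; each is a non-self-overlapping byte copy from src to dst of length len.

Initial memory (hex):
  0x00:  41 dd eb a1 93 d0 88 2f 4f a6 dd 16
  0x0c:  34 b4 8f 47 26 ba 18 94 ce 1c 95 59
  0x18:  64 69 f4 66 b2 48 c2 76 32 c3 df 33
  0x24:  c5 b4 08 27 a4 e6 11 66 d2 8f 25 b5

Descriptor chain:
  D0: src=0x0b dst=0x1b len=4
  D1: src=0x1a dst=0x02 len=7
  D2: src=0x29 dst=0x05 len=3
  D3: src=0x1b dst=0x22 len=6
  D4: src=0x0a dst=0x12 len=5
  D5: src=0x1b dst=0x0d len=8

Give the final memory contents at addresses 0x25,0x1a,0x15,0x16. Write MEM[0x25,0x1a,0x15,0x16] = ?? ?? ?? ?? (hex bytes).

  after D0: wrote 4B at 0x1b = 1634b48f
  after D1: wrote 7B at 0x02 = f41634b48f7632
  after D2: wrote 3B at 0x05 = e61166
  after D3: wrote 6B at 0x22 = 1634b48f7632
  after D4: wrote 5B at 0x12 = dd1634b48f
  after D5: wrote 8B at 0x0d = 1634b48f7632c316
query mem[0x25]=0x8f, mem[0x1a]=0xf4, mem[0x15]=0xb4, mem[0x16]=0x8f

MEM[0x25,0x1a,0x15,0x16] = 8f f4 b4 8f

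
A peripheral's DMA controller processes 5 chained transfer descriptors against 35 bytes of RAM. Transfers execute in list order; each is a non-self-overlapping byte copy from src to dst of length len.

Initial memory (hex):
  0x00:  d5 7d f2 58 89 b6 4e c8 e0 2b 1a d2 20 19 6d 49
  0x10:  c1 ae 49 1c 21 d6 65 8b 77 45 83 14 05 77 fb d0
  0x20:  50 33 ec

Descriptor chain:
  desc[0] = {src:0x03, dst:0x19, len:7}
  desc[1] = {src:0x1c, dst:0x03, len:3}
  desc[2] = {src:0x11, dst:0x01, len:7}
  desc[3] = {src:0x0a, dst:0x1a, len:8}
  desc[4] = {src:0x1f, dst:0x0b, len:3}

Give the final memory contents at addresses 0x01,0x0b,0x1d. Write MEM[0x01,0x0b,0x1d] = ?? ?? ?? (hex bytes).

D0: mem[0x19..0x1f] <- [58 89 b6 4e c8 e0 2b]
D1: mem[0x03..0x05] <- [4e c8 e0]
D2: mem[0x01..0x07] <- [ae 49 1c 21 d6 65 8b]
D3: mem[0x1a..0x21] <- [1a d2 20 19 6d 49 c1 ae]
D4: mem[0x0b..0x0d] <- [49 c1 ae]
query mem[0x01]=0xae, mem[0x0b]=0x49, mem[0x1d]=0x19

MEM[0x01,0x0b,0x1d] = ae 49 19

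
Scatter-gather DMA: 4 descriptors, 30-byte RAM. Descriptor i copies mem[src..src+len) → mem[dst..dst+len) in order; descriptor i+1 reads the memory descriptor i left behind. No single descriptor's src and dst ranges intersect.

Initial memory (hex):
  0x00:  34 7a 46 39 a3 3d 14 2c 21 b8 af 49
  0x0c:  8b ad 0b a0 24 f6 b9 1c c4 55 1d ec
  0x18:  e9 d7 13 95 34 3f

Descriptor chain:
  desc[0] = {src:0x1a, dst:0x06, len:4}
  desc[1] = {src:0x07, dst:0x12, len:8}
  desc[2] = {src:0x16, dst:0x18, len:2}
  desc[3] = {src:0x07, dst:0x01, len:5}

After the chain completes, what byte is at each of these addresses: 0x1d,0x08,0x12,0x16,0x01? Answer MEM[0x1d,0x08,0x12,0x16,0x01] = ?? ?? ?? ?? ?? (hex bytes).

MEM[0x1d,0x08,0x12,0x16,0x01] = 3f 34 95 49 95

  after D0: wrote 4B at 0x06 = 1395343f
  after D1: wrote 8B at 0x12 = 95343faf498bad0b
  after D2: wrote 2B at 0x18 = 498b
  after D3: wrote 5B at 0x01 = 95343faf49
query mem[0x1d]=0x3f, mem[0x08]=0x34, mem[0x12]=0x95, mem[0x16]=0x49, mem[0x01]=0x95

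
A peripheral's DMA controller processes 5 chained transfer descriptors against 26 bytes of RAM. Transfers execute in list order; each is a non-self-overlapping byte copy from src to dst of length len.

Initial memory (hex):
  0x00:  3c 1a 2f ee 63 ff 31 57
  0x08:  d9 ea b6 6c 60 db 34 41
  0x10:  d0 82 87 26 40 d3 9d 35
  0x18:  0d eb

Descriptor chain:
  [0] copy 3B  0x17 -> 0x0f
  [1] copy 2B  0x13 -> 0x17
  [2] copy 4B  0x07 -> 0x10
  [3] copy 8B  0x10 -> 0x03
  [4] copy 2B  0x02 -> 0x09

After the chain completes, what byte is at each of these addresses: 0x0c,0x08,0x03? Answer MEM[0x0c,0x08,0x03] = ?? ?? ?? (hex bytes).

[0] 0x17->0x0f len=3 : 35 0d eb
[1] 0x13->0x17 len=2 : 26 40
[2] 0x07->0x10 len=4 : 57 d9 ea b6
[3] 0x10->0x03 len=8 : 57 d9 ea b6 40 d3 9d 26
[4] 0x02->0x09 len=2 : 2f 57
query mem[0x0c]=0x60, mem[0x08]=0xd3, mem[0x03]=0x57

MEM[0x0c,0x08,0x03] = 60 d3 57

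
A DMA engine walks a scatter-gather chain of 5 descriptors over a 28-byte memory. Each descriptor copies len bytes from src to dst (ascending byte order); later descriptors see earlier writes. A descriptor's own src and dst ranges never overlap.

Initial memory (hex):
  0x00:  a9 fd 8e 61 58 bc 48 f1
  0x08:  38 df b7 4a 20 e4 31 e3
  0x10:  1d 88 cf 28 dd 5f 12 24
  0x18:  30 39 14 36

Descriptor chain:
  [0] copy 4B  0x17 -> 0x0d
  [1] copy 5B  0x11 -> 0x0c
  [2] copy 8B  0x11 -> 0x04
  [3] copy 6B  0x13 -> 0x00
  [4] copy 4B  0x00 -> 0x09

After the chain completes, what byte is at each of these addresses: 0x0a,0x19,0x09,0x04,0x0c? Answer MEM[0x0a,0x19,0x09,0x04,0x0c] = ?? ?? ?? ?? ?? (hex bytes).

  after D0: wrote 4B at 0x0d = 24303914
  after D1: wrote 5B at 0x0c = 88cf28dd5f
  after D2: wrote 8B at 0x04 = 88cf28dd5f122430
  after D3: wrote 6B at 0x00 = 28dd5f122430
  after D4: wrote 4B at 0x09 = 28dd5f12
query mem[0x0a]=0xdd, mem[0x19]=0x39, mem[0x09]=0x28, mem[0x04]=0x24, mem[0x0c]=0x12

MEM[0x0a,0x19,0x09,0x04,0x0c] = dd 39 28 24 12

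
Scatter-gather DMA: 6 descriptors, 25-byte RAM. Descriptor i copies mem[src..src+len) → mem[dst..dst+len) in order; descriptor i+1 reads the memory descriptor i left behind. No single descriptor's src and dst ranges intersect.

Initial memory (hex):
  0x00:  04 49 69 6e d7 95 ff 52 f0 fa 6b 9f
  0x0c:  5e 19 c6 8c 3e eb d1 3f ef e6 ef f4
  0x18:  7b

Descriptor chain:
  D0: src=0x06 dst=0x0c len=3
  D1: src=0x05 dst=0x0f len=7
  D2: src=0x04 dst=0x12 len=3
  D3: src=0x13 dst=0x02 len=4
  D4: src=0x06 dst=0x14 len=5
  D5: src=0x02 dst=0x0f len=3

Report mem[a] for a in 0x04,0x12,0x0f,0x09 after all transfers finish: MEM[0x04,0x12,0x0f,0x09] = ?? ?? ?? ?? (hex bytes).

#0 dst[0x0c+3] := {0xff,0x52,0xf0}
#1 dst[0x0f+7] := {0x95,0xff,0x52,0xf0,0xfa,0x6b,0x9f}
#2 dst[0x12+3] := {0xd7,0x95,0xff}
#3 dst[0x02+4] := {0x95,0xff,0x9f,0xef}
#4 dst[0x14+5] := {0xff,0x52,0xf0,0xfa,0x6b}
#5 dst[0x0f+3] := {0x95,0xff,0x9f}
query mem[0x04]=0x9f, mem[0x12]=0xd7, mem[0x0f]=0x95, mem[0x09]=0xfa

MEM[0x04,0x12,0x0f,0x09] = 9f d7 95 fa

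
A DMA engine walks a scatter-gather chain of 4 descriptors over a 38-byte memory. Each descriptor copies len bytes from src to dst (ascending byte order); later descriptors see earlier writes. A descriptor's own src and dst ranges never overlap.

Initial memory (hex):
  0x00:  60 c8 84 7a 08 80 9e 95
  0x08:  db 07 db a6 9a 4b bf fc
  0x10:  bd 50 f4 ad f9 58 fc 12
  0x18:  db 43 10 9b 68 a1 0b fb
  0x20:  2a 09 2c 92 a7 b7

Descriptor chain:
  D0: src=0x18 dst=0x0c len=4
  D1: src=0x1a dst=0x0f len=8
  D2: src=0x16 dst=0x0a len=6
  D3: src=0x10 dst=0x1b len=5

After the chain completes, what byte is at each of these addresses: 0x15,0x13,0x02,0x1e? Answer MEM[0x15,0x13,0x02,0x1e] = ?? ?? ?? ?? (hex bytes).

MEM[0x15,0x13,0x02,0x1e] = 2a 0b 84 0b

[0] 0x18->0x0c len=4 : db 43 10 9b
[1] 0x1a->0x0f len=8 : 10 9b 68 a1 0b fb 2a 09
[2] 0x16->0x0a len=6 : 09 12 db 43 10 9b
[3] 0x10->0x1b len=5 : 9b 68 a1 0b fb
query mem[0x15]=0x2a, mem[0x13]=0x0b, mem[0x02]=0x84, mem[0x1e]=0x0b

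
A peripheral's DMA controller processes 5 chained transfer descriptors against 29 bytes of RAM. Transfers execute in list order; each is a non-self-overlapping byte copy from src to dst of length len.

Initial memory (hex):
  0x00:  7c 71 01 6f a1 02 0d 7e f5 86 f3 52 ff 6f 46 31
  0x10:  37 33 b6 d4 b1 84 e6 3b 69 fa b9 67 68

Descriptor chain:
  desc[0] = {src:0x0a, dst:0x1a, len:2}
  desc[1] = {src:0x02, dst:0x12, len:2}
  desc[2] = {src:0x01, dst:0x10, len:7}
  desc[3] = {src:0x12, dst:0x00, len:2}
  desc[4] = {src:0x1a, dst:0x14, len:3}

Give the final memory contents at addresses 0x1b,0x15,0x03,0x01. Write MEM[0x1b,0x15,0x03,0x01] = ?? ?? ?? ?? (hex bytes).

MEM[0x1b,0x15,0x03,0x01] = 52 52 6f a1

[0] 0x0a->0x1a len=2 : f3 52
[1] 0x02->0x12 len=2 : 01 6f
[2] 0x01->0x10 len=7 : 71 01 6f a1 02 0d 7e
[3] 0x12->0x00 len=2 : 6f a1
[4] 0x1a->0x14 len=3 : f3 52 68
query mem[0x1b]=0x52, mem[0x15]=0x52, mem[0x03]=0x6f, mem[0x01]=0xa1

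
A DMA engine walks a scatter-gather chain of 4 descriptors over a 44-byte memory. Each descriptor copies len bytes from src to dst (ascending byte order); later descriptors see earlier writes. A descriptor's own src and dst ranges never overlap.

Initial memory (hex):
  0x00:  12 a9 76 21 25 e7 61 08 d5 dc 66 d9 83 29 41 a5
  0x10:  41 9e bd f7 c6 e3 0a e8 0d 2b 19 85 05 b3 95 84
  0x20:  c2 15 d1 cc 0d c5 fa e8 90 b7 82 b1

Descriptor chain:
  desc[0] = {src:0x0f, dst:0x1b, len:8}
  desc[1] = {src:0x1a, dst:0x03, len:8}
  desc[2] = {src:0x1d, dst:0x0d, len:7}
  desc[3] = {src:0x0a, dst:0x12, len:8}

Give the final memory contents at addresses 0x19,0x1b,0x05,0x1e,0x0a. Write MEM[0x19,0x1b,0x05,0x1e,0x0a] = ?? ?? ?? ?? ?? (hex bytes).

  after D0: wrote 8B at 0x1b = a5419ebdf7c6e30a
  after D1: wrote 8B at 0x03 = 19a5419ebdf7c6e3
  after D2: wrote 7B at 0x0d = 9ebdf7c6e30acc
  after D3: wrote 8B at 0x12 = e3d9839ebdf7c6e3
query mem[0x19]=0xe3, mem[0x1b]=0xa5, mem[0x05]=0x41, mem[0x1e]=0xbd, mem[0x0a]=0xe3

MEM[0x19,0x1b,0x05,0x1e,0x0a] = e3 a5 41 bd e3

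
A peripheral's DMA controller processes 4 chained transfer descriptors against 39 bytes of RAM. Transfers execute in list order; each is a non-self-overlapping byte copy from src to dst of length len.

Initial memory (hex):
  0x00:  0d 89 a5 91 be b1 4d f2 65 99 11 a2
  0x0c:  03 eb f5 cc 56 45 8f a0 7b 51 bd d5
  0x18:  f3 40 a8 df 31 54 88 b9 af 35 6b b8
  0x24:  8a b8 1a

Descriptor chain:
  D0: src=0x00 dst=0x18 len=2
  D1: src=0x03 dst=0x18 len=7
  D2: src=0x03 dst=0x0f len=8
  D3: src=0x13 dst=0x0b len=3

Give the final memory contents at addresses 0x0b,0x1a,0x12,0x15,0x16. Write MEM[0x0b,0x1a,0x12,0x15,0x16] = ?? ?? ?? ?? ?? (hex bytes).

MEM[0x0b,0x1a,0x12,0x15,0x16] = f2 b1 4d 99 11

[0] 0x00->0x18 len=2 : 0d 89
[1] 0x03->0x18 len=7 : 91 be b1 4d f2 65 99
[2] 0x03->0x0f len=8 : 91 be b1 4d f2 65 99 11
[3] 0x13->0x0b len=3 : f2 65 99
query mem[0x0b]=0xf2, mem[0x1a]=0xb1, mem[0x12]=0x4d, mem[0x15]=0x99, mem[0x16]=0x11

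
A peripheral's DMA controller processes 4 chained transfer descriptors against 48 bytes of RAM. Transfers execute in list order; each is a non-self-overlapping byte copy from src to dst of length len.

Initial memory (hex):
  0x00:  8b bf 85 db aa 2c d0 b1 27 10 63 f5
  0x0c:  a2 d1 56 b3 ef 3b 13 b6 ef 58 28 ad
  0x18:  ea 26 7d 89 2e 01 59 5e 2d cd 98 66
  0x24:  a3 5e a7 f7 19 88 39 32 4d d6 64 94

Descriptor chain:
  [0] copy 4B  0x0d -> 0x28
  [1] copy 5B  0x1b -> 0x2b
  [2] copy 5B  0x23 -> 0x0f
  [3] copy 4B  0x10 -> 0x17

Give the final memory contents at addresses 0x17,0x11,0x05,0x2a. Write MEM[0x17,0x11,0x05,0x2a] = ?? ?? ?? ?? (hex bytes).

#0 dst[0x28+4] := {0xd1,0x56,0xb3,0xef}
#1 dst[0x2b+5] := {0x89,0x2e,0x01,0x59,0x5e}
#2 dst[0x0f+5] := {0x66,0xa3,0x5e,0xa7,0xf7}
#3 dst[0x17+4] := {0xa3,0x5e,0xa7,0xf7}
query mem[0x17]=0xa3, mem[0x11]=0x5e, mem[0x05]=0x2c, mem[0x2a]=0xb3

MEM[0x17,0x11,0x05,0x2a] = a3 5e 2c b3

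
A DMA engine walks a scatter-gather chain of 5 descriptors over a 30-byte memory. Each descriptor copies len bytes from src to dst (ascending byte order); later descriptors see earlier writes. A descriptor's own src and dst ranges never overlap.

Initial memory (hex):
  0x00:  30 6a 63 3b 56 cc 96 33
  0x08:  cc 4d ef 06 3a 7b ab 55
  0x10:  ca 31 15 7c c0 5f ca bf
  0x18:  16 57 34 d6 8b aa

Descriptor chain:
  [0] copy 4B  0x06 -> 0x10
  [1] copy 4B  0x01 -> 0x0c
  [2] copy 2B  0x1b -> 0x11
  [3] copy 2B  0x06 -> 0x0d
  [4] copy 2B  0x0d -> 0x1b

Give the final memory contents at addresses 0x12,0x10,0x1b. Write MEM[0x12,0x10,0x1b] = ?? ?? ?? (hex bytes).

  after D0: wrote 4B at 0x10 = 9633cc4d
  after D1: wrote 4B at 0x0c = 6a633b56
  after D2: wrote 2B at 0x11 = d68b
  after D3: wrote 2B at 0x0d = 9633
  after D4: wrote 2B at 0x1b = 9633
query mem[0x12]=0x8b, mem[0x10]=0x96, mem[0x1b]=0x96

MEM[0x12,0x10,0x1b] = 8b 96 96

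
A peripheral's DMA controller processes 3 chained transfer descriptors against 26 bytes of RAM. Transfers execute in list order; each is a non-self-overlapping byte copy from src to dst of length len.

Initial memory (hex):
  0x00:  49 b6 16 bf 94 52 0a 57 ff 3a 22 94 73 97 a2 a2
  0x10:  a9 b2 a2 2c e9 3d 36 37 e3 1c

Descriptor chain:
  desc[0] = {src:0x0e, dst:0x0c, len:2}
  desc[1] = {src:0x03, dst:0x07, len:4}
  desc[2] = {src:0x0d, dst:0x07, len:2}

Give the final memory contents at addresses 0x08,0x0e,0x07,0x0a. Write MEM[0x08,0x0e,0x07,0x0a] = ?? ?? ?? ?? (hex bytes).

MEM[0x08,0x0e,0x07,0x0a] = a2 a2 a2 0a

#0 dst[0x0c+2] := {0xa2,0xa2}
#1 dst[0x07+4] := {0xbf,0x94,0x52,0x0a}
#2 dst[0x07+2] := {0xa2,0xa2}
query mem[0x08]=0xa2, mem[0x0e]=0xa2, mem[0x07]=0xa2, mem[0x0a]=0x0a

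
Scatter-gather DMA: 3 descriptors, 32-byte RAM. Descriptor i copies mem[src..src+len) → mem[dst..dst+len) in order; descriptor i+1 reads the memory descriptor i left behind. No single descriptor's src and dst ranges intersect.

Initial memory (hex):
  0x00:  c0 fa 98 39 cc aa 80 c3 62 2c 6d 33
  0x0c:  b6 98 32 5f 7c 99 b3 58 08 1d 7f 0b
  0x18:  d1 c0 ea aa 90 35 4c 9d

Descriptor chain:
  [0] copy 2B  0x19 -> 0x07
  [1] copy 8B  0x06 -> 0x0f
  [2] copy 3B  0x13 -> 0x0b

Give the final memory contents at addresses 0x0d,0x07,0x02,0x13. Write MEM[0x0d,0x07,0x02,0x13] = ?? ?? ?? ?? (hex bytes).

#0 dst[0x07+2] := {0xc0,0xea}
#1 dst[0x0f+8] := {0x80,0xc0,0xea,0x2c,0x6d,0x33,0xb6,0x98}
#2 dst[0x0b+3] := {0x6d,0x33,0xb6}
query mem[0x0d]=0xb6, mem[0x07]=0xc0, mem[0x02]=0x98, mem[0x13]=0x6d

MEM[0x0d,0x07,0x02,0x13] = b6 c0 98 6d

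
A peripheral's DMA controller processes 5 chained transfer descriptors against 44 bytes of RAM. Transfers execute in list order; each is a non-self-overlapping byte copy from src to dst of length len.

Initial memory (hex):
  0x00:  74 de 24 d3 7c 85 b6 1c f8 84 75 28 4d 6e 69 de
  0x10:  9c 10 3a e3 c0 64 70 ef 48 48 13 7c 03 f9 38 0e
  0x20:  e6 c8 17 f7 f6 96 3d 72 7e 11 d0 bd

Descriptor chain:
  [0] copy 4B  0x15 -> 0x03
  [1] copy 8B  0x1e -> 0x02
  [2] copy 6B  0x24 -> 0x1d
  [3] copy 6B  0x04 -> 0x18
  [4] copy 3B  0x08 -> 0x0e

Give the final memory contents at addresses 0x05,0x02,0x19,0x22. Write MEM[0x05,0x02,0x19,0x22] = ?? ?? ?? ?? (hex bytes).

MEM[0x05,0x02,0x19,0x22] = c8 38 c8 11

#0 dst[0x03+4] := {0x64,0x70,0xef,0x48}
#1 dst[0x02+8] := {0x38,0x0e,0xe6,0xc8,0x17,0xf7,0xf6,0x96}
#2 dst[0x1d+6] := {0xf6,0x96,0x3d,0x72,0x7e,0x11}
#3 dst[0x18+6] := {0xe6,0xc8,0x17,0xf7,0xf6,0x96}
#4 dst[0x0e+3] := {0xf6,0x96,0x75}
query mem[0x05]=0xc8, mem[0x02]=0x38, mem[0x19]=0xc8, mem[0x22]=0x11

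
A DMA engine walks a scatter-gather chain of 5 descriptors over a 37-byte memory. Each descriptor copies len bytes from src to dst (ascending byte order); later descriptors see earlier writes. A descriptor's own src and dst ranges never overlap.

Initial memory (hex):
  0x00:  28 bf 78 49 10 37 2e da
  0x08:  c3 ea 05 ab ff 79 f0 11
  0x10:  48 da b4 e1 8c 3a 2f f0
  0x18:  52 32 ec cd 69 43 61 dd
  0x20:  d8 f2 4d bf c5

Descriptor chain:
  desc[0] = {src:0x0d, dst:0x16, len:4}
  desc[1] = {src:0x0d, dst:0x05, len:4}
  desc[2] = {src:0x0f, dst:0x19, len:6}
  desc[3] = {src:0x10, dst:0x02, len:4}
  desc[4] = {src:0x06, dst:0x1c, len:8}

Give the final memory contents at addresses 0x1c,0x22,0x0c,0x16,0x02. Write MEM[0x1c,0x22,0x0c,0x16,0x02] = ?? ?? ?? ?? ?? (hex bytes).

#0 dst[0x16+4] := {0x79,0xf0,0x11,0x48}
#1 dst[0x05+4] := {0x79,0xf0,0x11,0x48}
#2 dst[0x19+6] := {0x11,0x48,0xda,0xb4,0xe1,0x8c}
#3 dst[0x02+4] := {0x48,0xda,0xb4,0xe1}
#4 dst[0x1c+8] := {0xf0,0x11,0x48,0xea,0x05,0xab,0xff,0x79}
query mem[0x1c]=0xf0, mem[0x22]=0xff, mem[0x0c]=0xff, mem[0x16]=0x79, mem[0x02]=0x48

MEM[0x1c,0x22,0x0c,0x16,0x02] = f0 ff ff 79 48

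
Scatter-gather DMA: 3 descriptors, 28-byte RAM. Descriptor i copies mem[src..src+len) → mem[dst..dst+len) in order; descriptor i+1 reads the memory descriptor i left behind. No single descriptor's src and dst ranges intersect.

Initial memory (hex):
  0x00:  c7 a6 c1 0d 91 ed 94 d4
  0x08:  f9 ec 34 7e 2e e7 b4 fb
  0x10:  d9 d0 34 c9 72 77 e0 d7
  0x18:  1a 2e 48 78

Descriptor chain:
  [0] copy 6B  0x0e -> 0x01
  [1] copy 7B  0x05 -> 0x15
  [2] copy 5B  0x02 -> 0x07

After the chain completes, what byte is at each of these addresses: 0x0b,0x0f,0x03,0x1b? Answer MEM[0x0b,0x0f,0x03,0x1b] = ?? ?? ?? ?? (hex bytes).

[0] 0x0e->0x01 len=6 : b4 fb d9 d0 34 c9
[1] 0x05->0x15 len=7 : 34 c9 d4 f9 ec 34 7e
[2] 0x02->0x07 len=5 : fb d9 d0 34 c9
query mem[0x0b]=0xc9, mem[0x0f]=0xfb, mem[0x03]=0xd9, mem[0x1b]=0x7e

MEM[0x0b,0x0f,0x03,0x1b] = c9 fb d9 7e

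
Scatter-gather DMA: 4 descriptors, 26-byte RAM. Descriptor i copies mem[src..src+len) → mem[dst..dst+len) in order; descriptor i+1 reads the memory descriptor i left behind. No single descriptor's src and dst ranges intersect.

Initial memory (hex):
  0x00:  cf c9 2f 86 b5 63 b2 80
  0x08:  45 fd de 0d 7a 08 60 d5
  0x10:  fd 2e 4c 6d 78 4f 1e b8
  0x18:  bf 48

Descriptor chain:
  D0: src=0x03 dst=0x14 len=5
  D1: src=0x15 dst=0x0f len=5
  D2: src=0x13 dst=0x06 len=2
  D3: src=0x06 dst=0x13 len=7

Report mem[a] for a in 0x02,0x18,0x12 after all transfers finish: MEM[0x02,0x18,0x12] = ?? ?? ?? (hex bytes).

D0: mem[0x14..0x18] <- [86 b5 63 b2 80]
D1: mem[0x0f..0x13] <- [b5 63 b2 80 48]
D2: mem[0x06..0x07] <- [48 86]
D3: mem[0x13..0x19] <- [48 86 45 fd de 0d 7a]
query mem[0x02]=0x2f, mem[0x18]=0x0d, mem[0x12]=0x80

MEM[0x02,0x18,0x12] = 2f 0d 80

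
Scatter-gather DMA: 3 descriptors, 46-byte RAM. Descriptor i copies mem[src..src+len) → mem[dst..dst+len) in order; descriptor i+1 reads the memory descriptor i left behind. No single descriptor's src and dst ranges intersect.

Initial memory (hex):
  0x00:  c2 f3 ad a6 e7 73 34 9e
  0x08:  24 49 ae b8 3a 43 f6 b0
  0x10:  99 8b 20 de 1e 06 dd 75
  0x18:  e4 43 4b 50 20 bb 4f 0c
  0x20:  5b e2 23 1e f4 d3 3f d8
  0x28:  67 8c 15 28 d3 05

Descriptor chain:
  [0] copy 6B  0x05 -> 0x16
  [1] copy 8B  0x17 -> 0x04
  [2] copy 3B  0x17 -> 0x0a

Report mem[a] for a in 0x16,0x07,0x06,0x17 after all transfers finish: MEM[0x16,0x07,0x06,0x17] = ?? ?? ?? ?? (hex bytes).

MEM[0x16,0x07,0x06,0x17] = 73 49 24 34

D0: mem[0x16..0x1b] <- [73 34 9e 24 49 ae]
D1: mem[0x04..0x0b] <- [34 9e 24 49 ae 20 bb 4f]
D2: mem[0x0a..0x0c] <- [34 9e 24]
query mem[0x16]=0x73, mem[0x07]=0x49, mem[0x06]=0x24, mem[0x17]=0x34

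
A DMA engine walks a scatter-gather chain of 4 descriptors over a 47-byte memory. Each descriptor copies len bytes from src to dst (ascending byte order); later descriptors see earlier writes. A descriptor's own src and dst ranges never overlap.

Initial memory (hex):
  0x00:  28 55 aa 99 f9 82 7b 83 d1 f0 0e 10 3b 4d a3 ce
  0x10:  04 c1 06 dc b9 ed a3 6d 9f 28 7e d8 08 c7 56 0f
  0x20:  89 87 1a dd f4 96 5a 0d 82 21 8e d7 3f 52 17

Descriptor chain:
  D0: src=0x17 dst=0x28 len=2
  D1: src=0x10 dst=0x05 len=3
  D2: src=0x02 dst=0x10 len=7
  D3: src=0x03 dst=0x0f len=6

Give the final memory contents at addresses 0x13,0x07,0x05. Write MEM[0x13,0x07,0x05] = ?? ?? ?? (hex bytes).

MEM[0x13,0x07,0x05] = 06 06 04

[0] 0x17->0x28 len=2 : 6d 9f
[1] 0x10->0x05 len=3 : 04 c1 06
[2] 0x02->0x10 len=7 : aa 99 f9 04 c1 06 d1
[3] 0x03->0x0f len=6 : 99 f9 04 c1 06 d1
query mem[0x13]=0x06, mem[0x07]=0x06, mem[0x05]=0x04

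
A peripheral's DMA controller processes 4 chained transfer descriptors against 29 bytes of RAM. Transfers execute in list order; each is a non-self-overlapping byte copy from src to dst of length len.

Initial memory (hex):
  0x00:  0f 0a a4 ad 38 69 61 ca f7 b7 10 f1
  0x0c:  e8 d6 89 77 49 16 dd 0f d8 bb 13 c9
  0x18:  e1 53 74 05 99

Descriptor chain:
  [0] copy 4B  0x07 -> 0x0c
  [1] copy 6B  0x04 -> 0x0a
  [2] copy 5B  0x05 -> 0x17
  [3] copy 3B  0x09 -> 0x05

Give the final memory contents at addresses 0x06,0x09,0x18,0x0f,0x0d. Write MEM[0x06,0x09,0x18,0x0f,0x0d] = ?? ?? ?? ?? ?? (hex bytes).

MEM[0x06,0x09,0x18,0x0f,0x0d] = 38 b7 61 b7 ca

#0 dst[0x0c+4] := {0xca,0xf7,0xb7,0x10}
#1 dst[0x0a+6] := {0x38,0x69,0x61,0xca,0xf7,0xb7}
#2 dst[0x17+5] := {0x69,0x61,0xca,0xf7,0xb7}
#3 dst[0x05+3] := {0xb7,0x38,0x69}
query mem[0x06]=0x38, mem[0x09]=0xb7, mem[0x18]=0x61, mem[0x0f]=0xb7, mem[0x0d]=0xca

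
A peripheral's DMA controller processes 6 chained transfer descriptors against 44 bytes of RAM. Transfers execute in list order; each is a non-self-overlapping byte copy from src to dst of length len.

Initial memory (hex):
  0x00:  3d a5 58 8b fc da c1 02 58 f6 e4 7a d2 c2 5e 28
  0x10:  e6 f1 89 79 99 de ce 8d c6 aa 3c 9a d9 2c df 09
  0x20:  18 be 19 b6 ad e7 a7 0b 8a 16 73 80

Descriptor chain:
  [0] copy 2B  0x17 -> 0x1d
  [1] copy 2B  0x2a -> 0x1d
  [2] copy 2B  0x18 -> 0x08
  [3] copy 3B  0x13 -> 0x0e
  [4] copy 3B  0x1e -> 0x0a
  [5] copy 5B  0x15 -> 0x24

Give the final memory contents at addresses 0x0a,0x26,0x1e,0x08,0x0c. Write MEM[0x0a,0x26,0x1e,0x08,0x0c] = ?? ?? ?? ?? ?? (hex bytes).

[0] 0x17->0x1d len=2 : 8d c6
[1] 0x2a->0x1d len=2 : 73 80
[2] 0x18->0x08 len=2 : c6 aa
[3] 0x13->0x0e len=3 : 79 99 de
[4] 0x1e->0x0a len=3 : 80 09 18
[5] 0x15->0x24 len=5 : de ce 8d c6 aa
query mem[0x0a]=0x80, mem[0x26]=0x8d, mem[0x1e]=0x80, mem[0x08]=0xc6, mem[0x0c]=0x18

MEM[0x0a,0x26,0x1e,0x08,0x0c] = 80 8d 80 c6 18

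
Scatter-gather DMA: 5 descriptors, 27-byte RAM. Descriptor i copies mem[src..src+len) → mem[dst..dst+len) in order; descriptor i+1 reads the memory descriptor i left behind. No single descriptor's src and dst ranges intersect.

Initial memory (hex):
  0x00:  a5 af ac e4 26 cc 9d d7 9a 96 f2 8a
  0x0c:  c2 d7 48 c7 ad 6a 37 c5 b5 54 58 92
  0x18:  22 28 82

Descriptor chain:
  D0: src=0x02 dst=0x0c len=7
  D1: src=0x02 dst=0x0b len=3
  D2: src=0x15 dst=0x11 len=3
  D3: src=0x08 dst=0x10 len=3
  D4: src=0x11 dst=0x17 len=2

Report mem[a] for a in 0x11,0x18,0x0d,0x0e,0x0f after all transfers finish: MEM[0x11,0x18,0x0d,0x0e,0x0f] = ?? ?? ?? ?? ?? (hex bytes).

#0 dst[0x0c+7] := {0xac,0xe4,0x26,0xcc,0x9d,0xd7,0x9a}
#1 dst[0x0b+3] := {0xac,0xe4,0x26}
#2 dst[0x11+3] := {0x54,0x58,0x92}
#3 dst[0x10+3] := {0x9a,0x96,0xf2}
#4 dst[0x17+2] := {0x96,0xf2}
query mem[0x11]=0x96, mem[0x18]=0xf2, mem[0x0d]=0x26, mem[0x0e]=0x26, mem[0x0f]=0xcc

MEM[0x11,0x18,0x0d,0x0e,0x0f] = 96 f2 26 26 cc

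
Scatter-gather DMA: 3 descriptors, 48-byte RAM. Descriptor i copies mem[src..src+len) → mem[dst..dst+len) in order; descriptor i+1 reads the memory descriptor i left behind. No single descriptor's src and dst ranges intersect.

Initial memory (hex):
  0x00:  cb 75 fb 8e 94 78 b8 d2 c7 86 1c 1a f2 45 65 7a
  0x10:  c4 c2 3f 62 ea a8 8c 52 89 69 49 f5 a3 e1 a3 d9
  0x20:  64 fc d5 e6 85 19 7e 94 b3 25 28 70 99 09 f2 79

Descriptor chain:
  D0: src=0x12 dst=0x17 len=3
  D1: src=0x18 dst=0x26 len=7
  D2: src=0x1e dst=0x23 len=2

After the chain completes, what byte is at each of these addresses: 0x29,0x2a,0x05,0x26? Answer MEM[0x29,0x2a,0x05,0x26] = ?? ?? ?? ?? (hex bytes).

MEM[0x29,0x2a,0x05,0x26] = f5 a3 78 62

#0 dst[0x17+3] := {0x3f,0x62,0xea}
#1 dst[0x26+7] := {0x62,0xea,0x49,0xf5,0xa3,0xe1,0xa3}
#2 dst[0x23+2] := {0xa3,0xd9}
query mem[0x29]=0xf5, mem[0x2a]=0xa3, mem[0x05]=0x78, mem[0x26]=0x62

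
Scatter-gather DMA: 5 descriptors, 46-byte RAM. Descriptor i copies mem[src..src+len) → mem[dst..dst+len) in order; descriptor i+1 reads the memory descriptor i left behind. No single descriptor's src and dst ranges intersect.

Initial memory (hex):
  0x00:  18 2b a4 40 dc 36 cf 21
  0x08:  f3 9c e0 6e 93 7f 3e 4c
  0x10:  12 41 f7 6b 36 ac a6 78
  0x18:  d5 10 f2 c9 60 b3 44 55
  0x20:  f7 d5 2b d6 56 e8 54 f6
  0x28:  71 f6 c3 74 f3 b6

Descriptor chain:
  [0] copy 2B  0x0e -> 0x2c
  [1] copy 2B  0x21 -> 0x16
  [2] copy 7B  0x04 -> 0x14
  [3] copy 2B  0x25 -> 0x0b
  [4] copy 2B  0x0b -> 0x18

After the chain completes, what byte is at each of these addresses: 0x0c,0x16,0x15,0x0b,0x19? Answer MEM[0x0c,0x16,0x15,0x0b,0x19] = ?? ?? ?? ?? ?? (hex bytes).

  after D0: wrote 2B at 0x2c = 3e4c
  after D1: wrote 2B at 0x16 = d52b
  after D2: wrote 7B at 0x14 = dc36cf21f39ce0
  after D3: wrote 2B at 0x0b = e854
  after D4: wrote 2B at 0x18 = e854
query mem[0x0c]=0x54, mem[0x16]=0xcf, mem[0x15]=0x36, mem[0x0b]=0xe8, mem[0x19]=0x54

MEM[0x0c,0x16,0x15,0x0b,0x19] = 54 cf 36 e8 54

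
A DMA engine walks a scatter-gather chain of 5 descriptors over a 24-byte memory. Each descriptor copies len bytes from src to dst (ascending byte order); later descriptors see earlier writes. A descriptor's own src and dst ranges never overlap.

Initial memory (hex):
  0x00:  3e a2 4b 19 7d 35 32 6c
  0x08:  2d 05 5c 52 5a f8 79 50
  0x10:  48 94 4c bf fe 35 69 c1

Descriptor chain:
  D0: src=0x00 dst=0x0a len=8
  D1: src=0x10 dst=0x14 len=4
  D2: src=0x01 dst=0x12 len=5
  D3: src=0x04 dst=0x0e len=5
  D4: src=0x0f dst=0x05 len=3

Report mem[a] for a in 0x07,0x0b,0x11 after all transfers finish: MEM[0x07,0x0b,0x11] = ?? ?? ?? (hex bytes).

MEM[0x07,0x0b,0x11] = 6c a2 6c

[0] 0x00->0x0a len=8 : 3e a2 4b 19 7d 35 32 6c
[1] 0x10->0x14 len=4 : 32 6c 4c bf
[2] 0x01->0x12 len=5 : a2 4b 19 7d 35
[3] 0x04->0x0e len=5 : 7d 35 32 6c 2d
[4] 0x0f->0x05 len=3 : 35 32 6c
query mem[0x07]=0x6c, mem[0x0b]=0xa2, mem[0x11]=0x6c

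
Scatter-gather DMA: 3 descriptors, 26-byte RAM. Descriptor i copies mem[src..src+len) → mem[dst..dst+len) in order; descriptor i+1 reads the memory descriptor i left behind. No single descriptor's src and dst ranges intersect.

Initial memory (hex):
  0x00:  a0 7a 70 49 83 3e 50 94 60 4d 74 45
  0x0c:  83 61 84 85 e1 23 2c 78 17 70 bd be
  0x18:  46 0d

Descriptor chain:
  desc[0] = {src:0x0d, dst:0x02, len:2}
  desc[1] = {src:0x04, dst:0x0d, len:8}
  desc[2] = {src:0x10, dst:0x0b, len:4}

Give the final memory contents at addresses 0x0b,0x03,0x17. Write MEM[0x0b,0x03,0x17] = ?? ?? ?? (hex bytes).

#0 dst[0x02+2] := {0x61,0x84}
#1 dst[0x0d+8] := {0x83,0x3e,0x50,0x94,0x60,0x4d,0x74,0x45}
#2 dst[0x0b+4] := {0x94,0x60,0x4d,0x74}
query mem[0x0b]=0x94, mem[0x03]=0x84, mem[0x17]=0xbe

MEM[0x0b,0x03,0x17] = 94 84 be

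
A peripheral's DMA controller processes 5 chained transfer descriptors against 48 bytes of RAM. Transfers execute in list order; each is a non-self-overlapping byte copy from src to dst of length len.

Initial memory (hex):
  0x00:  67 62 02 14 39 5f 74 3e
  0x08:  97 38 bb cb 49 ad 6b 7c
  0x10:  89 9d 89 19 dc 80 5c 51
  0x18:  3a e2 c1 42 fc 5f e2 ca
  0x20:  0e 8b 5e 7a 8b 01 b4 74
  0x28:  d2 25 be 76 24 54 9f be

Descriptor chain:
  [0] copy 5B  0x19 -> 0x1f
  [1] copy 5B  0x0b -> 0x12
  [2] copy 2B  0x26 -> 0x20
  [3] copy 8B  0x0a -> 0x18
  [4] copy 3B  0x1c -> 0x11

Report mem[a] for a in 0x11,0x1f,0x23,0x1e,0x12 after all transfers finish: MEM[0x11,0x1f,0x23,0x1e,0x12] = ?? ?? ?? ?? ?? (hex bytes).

MEM[0x11,0x1f,0x23,0x1e,0x12] = 6b 9d 5f 89 7c

D0: mem[0x1f..0x23] <- [e2 c1 42 fc 5f]
D1: mem[0x12..0x16] <- [cb 49 ad 6b 7c]
D2: mem[0x20..0x21] <- [b4 74]
D3: mem[0x18..0x1f] <- [bb cb 49 ad 6b 7c 89 9d]
D4: mem[0x11..0x13] <- [6b 7c 89]
query mem[0x11]=0x6b, mem[0x1f]=0x9d, mem[0x23]=0x5f, mem[0x1e]=0x89, mem[0x12]=0x7c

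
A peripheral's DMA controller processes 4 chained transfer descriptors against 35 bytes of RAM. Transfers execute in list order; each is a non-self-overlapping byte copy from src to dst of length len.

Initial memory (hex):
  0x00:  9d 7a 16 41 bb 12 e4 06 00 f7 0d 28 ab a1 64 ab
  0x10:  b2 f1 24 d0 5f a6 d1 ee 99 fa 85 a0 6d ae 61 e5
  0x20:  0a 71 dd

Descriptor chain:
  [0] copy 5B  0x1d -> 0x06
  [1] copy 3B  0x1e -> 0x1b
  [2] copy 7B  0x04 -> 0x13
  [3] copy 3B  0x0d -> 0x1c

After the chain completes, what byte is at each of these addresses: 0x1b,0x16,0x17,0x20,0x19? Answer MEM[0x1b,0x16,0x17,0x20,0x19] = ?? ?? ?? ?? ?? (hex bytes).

MEM[0x1b,0x16,0x17,0x20,0x19] = 61 61 e5 0a 71

D0: mem[0x06..0x0a] <- [ae 61 e5 0a 71]
D1: mem[0x1b..0x1d] <- [61 e5 0a]
D2: mem[0x13..0x19] <- [bb 12 ae 61 e5 0a 71]
D3: mem[0x1c..0x1e] <- [a1 64 ab]
query mem[0x1b]=0x61, mem[0x16]=0x61, mem[0x17]=0xe5, mem[0x20]=0x0a, mem[0x19]=0x71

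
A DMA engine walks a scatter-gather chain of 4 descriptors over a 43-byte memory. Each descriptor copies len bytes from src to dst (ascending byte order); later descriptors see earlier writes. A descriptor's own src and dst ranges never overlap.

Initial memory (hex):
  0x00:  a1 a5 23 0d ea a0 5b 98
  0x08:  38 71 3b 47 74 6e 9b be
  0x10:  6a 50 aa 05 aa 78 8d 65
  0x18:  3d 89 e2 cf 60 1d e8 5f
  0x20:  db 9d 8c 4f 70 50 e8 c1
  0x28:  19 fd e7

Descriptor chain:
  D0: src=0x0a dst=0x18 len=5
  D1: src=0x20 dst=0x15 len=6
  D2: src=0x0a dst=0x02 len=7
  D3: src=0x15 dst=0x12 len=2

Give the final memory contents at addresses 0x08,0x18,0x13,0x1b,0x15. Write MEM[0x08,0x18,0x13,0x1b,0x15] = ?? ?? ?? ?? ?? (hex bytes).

MEM[0x08,0x18,0x13,0x1b,0x15] = 6a 4f 9d 6e db

#0 dst[0x18+5] := {0x3b,0x47,0x74,0x6e,0x9b}
#1 dst[0x15+6] := {0xdb,0x9d,0x8c,0x4f,0x70,0x50}
#2 dst[0x02+7] := {0x3b,0x47,0x74,0x6e,0x9b,0xbe,0x6a}
#3 dst[0x12+2] := {0xdb,0x9d}
query mem[0x08]=0x6a, mem[0x18]=0x4f, mem[0x13]=0x9d, mem[0x1b]=0x6e, mem[0x15]=0xdb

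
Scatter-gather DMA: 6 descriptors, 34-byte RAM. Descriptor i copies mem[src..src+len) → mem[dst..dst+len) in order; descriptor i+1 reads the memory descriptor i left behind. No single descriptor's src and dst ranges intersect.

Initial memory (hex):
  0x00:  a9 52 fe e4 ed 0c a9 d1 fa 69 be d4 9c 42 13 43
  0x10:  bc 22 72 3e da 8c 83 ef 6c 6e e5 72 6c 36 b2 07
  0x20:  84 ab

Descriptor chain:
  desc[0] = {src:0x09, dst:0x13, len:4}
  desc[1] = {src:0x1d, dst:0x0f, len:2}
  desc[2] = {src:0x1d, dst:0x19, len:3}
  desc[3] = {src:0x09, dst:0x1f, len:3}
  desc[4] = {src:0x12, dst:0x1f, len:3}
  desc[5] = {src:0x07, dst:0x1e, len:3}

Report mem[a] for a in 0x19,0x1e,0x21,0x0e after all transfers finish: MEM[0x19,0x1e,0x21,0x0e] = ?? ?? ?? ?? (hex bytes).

  after D0: wrote 4B at 0x13 = 69bed49c
  after D1: wrote 2B at 0x0f = 36b2
  after D2: wrote 3B at 0x19 = 36b207
  after D3: wrote 3B at 0x1f = 69bed4
  after D4: wrote 3B at 0x1f = 7269be
  after D5: wrote 3B at 0x1e = d1fa69
query mem[0x19]=0x36, mem[0x1e]=0xd1, mem[0x21]=0xbe, mem[0x0e]=0x13

MEM[0x19,0x1e,0x21,0x0e] = 36 d1 be 13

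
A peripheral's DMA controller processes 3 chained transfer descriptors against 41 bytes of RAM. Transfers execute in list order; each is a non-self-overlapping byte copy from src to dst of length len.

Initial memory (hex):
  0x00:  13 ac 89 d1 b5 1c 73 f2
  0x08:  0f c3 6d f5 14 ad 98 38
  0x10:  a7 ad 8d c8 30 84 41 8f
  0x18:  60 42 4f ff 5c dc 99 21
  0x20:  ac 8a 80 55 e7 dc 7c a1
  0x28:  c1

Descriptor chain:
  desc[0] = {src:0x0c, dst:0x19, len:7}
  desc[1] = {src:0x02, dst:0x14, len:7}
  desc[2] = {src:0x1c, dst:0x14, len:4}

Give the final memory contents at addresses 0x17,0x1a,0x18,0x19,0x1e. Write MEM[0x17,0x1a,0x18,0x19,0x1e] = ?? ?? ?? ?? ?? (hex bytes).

[0] 0x0c->0x19 len=7 : 14 ad 98 38 a7 ad 8d
[1] 0x02->0x14 len=7 : 89 d1 b5 1c 73 f2 0f
[2] 0x1c->0x14 len=4 : 38 a7 ad 8d
query mem[0x17]=0x8d, mem[0x1a]=0x0f, mem[0x18]=0x73, mem[0x19]=0xf2, mem[0x1e]=0xad

MEM[0x17,0x1a,0x18,0x19,0x1e] = 8d 0f 73 f2 ad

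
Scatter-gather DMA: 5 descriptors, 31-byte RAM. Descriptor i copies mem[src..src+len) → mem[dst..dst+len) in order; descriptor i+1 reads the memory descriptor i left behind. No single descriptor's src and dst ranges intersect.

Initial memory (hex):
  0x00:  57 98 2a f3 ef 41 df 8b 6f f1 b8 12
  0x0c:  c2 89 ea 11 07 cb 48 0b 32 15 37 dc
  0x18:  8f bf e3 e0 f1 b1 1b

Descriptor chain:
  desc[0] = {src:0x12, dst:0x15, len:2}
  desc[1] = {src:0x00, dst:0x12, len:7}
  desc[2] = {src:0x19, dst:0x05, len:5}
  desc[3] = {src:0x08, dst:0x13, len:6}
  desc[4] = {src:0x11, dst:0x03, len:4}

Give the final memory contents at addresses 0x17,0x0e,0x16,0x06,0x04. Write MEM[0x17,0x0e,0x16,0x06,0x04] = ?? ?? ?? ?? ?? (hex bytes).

#0 dst[0x15+2] := {0x48,0x0b}
#1 dst[0x12+7] := {0x57,0x98,0x2a,0xf3,0xef,0x41,0xdf}
#2 dst[0x05+5] := {0xbf,0xe3,0xe0,0xf1,0xb1}
#3 dst[0x13+6] := {0xf1,0xb1,0xb8,0x12,0xc2,0x89}
#4 dst[0x03+4] := {0xcb,0x57,0xf1,0xb1}
query mem[0x17]=0xc2, mem[0x0e]=0xea, mem[0x16]=0x12, mem[0x06]=0xb1, mem[0x04]=0x57

MEM[0x17,0x0e,0x16,0x06,0x04] = c2 ea 12 b1 57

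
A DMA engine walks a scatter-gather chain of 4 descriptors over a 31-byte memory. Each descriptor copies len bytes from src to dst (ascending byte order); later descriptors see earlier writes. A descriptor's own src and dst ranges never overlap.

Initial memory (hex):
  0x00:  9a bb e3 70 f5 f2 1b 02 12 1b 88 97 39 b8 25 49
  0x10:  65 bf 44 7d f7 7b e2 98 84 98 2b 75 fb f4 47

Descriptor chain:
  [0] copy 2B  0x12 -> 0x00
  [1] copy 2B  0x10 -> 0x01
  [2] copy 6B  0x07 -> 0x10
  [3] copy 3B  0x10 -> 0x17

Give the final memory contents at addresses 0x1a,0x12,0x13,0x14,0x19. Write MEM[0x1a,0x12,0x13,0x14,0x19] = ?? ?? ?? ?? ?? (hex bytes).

[0] 0x12->0x00 len=2 : 44 7d
[1] 0x10->0x01 len=2 : 65 bf
[2] 0x07->0x10 len=6 : 02 12 1b 88 97 39
[3] 0x10->0x17 len=3 : 02 12 1b
query mem[0x1a]=0x2b, mem[0x12]=0x1b, mem[0x13]=0x88, mem[0x14]=0x97, mem[0x19]=0x1b

MEM[0x1a,0x12,0x13,0x14,0x19] = 2b 1b 88 97 1b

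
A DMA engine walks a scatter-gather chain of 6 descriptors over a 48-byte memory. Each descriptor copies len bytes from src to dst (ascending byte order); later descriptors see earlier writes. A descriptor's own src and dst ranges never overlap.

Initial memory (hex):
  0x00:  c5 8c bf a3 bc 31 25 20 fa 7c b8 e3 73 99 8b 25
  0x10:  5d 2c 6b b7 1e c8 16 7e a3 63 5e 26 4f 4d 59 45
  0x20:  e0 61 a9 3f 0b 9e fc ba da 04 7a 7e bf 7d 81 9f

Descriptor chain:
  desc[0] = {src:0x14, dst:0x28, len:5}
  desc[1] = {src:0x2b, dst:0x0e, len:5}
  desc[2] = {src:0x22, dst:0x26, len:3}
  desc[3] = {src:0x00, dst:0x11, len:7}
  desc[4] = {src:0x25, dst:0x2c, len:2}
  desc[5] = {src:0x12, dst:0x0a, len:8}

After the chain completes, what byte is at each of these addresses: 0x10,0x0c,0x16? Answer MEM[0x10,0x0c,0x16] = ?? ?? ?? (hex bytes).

D0: mem[0x28..0x2c] <- [1e c8 16 7e a3]
D1: mem[0x0e..0x12] <- [7e a3 7d 81 9f]
D2: mem[0x26..0x28] <- [a9 3f 0b]
D3: mem[0x11..0x17] <- [c5 8c bf a3 bc 31 25]
D4: mem[0x2c..0x2d] <- [9e a9]
D5: mem[0x0a..0x11] <- [8c bf a3 bc 31 25 a3 63]
query mem[0x10]=0xa3, mem[0x0c]=0xa3, mem[0x16]=0x31

MEM[0x10,0x0c,0x16] = a3 a3 31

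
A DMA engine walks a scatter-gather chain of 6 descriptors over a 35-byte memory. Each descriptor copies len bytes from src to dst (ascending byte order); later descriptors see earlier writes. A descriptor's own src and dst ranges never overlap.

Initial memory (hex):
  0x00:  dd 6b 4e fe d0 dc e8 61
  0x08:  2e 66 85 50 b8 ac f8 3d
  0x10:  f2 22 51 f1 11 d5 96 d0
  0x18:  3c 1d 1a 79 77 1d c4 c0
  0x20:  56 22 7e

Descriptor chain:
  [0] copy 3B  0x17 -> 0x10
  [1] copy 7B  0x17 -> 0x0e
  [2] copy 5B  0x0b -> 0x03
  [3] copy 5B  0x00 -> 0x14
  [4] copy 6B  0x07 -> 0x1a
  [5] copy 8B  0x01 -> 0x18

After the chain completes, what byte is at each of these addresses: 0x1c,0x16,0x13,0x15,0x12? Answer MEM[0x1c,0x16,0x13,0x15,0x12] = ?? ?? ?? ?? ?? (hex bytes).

D0: mem[0x10..0x12] <- [d0 3c 1d]
D1: mem[0x0e..0x14] <- [d0 3c 1d 1a 79 77 1d]
D2: mem[0x03..0x07] <- [50 b8 ac d0 3c]
D3: mem[0x14..0x18] <- [dd 6b 4e 50 b8]
D4: mem[0x1a..0x1f] <- [3c 2e 66 85 50 b8]
D5: mem[0x18..0x1f] <- [6b 4e 50 b8 ac d0 3c 2e]
query mem[0x1c]=0xac, mem[0x16]=0x4e, mem[0x13]=0x77, mem[0x15]=0x6b, mem[0x12]=0x79

MEM[0x1c,0x16,0x13,0x15,0x12] = ac 4e 77 6b 79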